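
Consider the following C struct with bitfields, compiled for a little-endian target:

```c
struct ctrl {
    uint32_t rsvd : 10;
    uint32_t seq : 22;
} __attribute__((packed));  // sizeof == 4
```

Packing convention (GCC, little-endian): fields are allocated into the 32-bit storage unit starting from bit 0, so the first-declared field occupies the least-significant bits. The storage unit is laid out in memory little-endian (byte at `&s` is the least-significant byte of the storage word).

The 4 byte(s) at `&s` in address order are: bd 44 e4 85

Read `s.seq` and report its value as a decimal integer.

[0]=0xbd [1]=0x44 [2]=0xe4 [3]=0x85 (little-endian) → word 0x85e444bd
rsvd [0+:10] = (word>>0) & 0x3ff = 189
seq [10+:22] = (word>>10) & 0x3fffff = 2193681  ←

2193681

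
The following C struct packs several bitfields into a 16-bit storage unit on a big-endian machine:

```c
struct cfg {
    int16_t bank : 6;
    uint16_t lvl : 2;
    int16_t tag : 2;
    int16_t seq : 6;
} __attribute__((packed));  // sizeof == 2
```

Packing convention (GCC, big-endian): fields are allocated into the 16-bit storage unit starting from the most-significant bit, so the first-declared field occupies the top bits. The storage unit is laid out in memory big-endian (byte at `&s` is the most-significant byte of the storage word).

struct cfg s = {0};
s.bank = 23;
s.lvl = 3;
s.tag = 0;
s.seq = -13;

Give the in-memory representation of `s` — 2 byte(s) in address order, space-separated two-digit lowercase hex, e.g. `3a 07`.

bank:6 = 23 → 0x17 << 10 → word 0x5c00
lvl:2 = 3 → 0x3 << 8 → word 0x5f00
tag:2 = 0 → 0x0 << 6 → word 0x5f00
seq:6 = -13 → 0x33 << 0 → word 0x5f33
word = 0x5f33 → big-endian bytes:
  [0]=0x5f  [1]=0x33

5f 33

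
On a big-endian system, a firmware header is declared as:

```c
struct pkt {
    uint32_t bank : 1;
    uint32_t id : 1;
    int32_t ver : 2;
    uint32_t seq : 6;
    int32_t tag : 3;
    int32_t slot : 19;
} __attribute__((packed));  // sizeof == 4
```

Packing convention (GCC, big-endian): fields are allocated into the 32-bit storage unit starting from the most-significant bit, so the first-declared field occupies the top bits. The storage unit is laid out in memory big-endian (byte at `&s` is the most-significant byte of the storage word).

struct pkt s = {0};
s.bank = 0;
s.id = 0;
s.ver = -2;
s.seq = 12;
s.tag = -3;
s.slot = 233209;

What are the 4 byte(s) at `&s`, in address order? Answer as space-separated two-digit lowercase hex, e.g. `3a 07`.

bank:1 = 0 → 0x0 << 31 → word 0x00000000
id:1 = 0 → 0x0 << 30 → word 0x00000000
ver:2 = -2 → 0x2 << 28 → word 0x20000000
seq:6 = 12 → 0xc << 22 → word 0x23000000
tag:3 = -3 → 0x5 << 19 → word 0x23280000
slot:19 = 233209 → 0x38ef9 << 0 → word 0x232b8ef9
word = 0x232b8ef9 → big-endian bytes:
  [0]=0x23  [1]=0x2b  [2]=0x8e  [3]=0xf9

23 2b 8e f9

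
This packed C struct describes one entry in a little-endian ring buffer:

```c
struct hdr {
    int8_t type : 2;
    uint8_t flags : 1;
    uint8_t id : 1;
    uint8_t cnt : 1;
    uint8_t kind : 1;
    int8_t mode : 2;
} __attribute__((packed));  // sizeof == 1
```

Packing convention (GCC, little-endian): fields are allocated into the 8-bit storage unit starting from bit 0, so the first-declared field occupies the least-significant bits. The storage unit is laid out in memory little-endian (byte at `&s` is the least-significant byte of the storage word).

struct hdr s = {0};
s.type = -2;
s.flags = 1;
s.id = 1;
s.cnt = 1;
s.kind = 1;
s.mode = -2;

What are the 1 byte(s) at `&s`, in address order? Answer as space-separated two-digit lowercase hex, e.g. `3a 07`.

type:2 = -2 → 0x2 << 0 → word 0x02
flags:1 = 1 → 0x1 << 2 → word 0x06
id:1 = 1 → 0x1 << 3 → word 0x0e
cnt:1 = 1 → 0x1 << 4 → word 0x1e
kind:1 = 1 → 0x1 << 5 → word 0x3e
mode:2 = -2 → 0x2 << 6 → word 0xbe
word = 0xbe → little-endian bytes:
  [0]=0xbe

be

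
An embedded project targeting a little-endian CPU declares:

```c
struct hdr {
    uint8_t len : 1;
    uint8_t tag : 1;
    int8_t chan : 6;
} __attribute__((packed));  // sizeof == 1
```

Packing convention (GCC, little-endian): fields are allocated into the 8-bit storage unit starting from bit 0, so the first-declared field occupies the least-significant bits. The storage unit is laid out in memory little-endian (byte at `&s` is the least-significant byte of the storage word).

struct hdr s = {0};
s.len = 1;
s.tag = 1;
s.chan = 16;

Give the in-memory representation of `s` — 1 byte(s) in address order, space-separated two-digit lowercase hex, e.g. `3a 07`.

43

[0+:1] len=1 & 0x1 = 0x1; word=0x01
[1+:1] tag=1 & 0x1 = 0x1; word=0x03
[2+:6] chan=16 & 0x3f = 0x10; word=0x43
word = 0x43 → little-endian bytes:
  [0]=0x43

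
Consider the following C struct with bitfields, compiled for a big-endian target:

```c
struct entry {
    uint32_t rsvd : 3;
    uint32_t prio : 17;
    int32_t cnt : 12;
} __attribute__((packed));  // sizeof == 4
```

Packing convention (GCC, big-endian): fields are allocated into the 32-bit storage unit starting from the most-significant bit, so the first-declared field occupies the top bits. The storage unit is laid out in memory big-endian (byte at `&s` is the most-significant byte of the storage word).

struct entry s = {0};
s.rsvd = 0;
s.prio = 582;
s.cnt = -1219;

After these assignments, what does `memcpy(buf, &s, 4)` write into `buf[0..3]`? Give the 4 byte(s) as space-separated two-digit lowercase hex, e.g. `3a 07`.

00 24 6b 3d

[29+:3] rsvd=0 & 0x7 = 0x0; word=0x00000000
[12+:17] prio=582 & 0x1ffff = 0x246; word=0x00246000
[0+:12] cnt=-1219 & 0xfff = 0xb3d; word=0x00246b3d
word = 0x00246b3d → big-endian bytes:
  [0]=0x00  [1]=0x24  [2]=0x6b  [3]=0x3d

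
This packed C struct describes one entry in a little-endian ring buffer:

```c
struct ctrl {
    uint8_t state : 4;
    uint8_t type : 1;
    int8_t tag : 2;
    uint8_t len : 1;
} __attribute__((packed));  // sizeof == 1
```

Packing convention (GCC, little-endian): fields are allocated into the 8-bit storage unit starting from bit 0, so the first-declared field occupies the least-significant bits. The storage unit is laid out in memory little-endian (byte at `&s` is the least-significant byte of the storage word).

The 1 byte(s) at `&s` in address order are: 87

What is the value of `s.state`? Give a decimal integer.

[0]=0x87 (little-endian) → word 0x87
state:4 @ bit 0 → (0x87>>0)&0xf = 0x7  ←
type:1 @ bit 4 → (0x87>>4)&0x1 = 0x0
tag:2 @ bit 5 → (0x87>>5)&0x3 = 0x0
len:1 @ bit 7 → (0x87>>7)&0x1 = 0x1

7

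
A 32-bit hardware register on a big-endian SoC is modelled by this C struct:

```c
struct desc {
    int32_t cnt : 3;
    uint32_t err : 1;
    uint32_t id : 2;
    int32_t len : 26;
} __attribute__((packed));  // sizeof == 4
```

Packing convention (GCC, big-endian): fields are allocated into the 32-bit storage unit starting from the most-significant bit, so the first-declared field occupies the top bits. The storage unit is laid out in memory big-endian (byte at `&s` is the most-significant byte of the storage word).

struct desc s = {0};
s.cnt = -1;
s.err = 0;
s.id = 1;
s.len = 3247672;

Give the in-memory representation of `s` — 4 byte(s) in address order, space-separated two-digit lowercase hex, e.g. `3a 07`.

cnt:3 = -1 → 0x7 << 29 → word 0xe0000000
err:1 = 0 → 0x0 << 28 → word 0xe0000000
id:2 = 1 → 0x1 << 26 → word 0xe4000000
len:26 = 3247672 → 0x318e38 << 0 → word 0xe4318e38
word = 0xe4318e38 → big-endian bytes:
  [0]=0xe4  [1]=0x31  [2]=0x8e  [3]=0x38

e4 31 8e 38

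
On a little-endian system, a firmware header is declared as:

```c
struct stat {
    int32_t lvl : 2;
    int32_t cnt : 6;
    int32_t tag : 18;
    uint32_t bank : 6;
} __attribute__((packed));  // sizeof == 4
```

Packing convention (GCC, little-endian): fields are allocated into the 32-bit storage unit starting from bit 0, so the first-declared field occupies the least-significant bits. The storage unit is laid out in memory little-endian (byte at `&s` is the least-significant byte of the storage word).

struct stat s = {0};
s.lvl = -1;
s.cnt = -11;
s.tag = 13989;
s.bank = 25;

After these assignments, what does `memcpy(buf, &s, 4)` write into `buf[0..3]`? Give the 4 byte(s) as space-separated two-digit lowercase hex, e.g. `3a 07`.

lvl:2 = -1 → 0x3 << 0 → word 0x00000003
cnt:6 = -11 → 0x35 << 2 → word 0x000000d7
tag:18 = 13989 → 0x36a5 << 8 → word 0x0036a5d7
bank:6 = 25 → 0x19 << 26 → word 0x6436a5d7
word = 0x6436a5d7 → little-endian bytes:
  [0]=0xd7  [1]=0xa5  [2]=0x36  [3]=0x64

d7 a5 36 64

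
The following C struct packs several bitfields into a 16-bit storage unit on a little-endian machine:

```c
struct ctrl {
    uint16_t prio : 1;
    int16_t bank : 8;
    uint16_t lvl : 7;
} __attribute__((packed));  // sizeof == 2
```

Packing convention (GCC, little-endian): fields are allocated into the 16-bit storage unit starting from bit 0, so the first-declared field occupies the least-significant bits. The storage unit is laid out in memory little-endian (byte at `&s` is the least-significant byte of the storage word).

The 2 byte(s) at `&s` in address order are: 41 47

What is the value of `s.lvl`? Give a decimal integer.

35

[0]=0x41 [1]=0x47 (little-endian) → word 0x4741
prio [0+:1] = (word>>0) & 0x1 = 1
bank [1+:8] = (word>>1) & 0xff = 160
lvl [9+:7] = (word>>9) & 0x7f = 35  ←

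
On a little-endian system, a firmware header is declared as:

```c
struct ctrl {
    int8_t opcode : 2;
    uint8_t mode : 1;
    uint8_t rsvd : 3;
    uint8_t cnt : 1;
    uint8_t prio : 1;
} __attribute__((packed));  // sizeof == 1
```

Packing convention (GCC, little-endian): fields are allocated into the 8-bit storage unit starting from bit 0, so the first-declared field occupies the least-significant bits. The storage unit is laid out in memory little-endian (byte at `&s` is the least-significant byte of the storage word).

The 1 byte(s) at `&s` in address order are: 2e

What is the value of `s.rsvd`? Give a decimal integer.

5

[0]=0x2e (little-endian) → word 0x2e
opcode [0+:2] = (word>>0) & 0x3 = 2
mode [2+:1] = (word>>2) & 0x1 = 1
rsvd [3+:3] = (word>>3) & 0x7 = 5  ←
cnt [6+:1] = (word>>6) & 0x1 = 0
prio [7+:1] = (word>>7) & 0x1 = 0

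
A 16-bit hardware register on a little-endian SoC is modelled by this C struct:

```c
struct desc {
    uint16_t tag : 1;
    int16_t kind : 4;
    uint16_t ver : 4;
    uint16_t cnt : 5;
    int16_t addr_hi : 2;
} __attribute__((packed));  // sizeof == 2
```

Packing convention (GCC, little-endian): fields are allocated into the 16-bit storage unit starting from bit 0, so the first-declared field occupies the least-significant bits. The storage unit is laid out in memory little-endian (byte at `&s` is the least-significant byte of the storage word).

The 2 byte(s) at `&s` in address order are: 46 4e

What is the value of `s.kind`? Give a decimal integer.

3

[0]=0x46 [1]=0x4e (little-endian) → word 0x4e46
tag:1 @ bit 0 → (0x4e46>>0)&0x1 = 0x0
kind:4 @ bit 1 → (0x4e46>>1)&0xf = 0x3  ←
ver:4 @ bit 5 → (0x4e46>>5)&0xf = 0x2
cnt:5 @ bit 9 → (0x4e46>>9)&0x1f = 0x7
addr_hi:2 @ bit 14 → (0x4e46>>14)&0x3 = 0x1
kind signed 4b, MSB=0: value = 3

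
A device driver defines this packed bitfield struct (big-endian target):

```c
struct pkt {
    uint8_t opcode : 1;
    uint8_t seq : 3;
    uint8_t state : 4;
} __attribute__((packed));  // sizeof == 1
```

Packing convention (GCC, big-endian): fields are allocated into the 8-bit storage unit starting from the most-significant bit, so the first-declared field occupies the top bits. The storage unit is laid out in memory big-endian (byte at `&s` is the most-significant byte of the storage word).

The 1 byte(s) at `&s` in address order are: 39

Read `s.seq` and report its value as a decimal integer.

3

[0]=0x39 (big-endian) → word 0x39
opcode:1 @ bit 7 → (0x39>>7)&0x1 = 0x0
seq:3 @ bit 4 → (0x39>>4)&0x7 = 0x3  ←
state:4 @ bit 0 → (0x39>>0)&0xf = 0x9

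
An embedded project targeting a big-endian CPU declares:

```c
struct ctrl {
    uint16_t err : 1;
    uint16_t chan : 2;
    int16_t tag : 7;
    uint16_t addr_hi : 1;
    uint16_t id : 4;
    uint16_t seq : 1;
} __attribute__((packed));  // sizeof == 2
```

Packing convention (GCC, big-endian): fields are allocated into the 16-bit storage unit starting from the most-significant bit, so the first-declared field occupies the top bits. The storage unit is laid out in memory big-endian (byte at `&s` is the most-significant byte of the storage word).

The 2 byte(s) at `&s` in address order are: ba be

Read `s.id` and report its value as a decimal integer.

[0]=0xba [1]=0xbe (big-endian) → word 0xbabe
err:1 @ bit 15 → (0xbabe>>15)&0x1 = 0x1
chan:2 @ bit 13 → (0xbabe>>13)&0x3 = 0x1
tag:7 @ bit 6 → (0xbabe>>6)&0x7f = 0x6a
addr_hi:1 @ bit 5 → (0xbabe>>5)&0x1 = 0x1
id:4 @ bit 1 → (0xbabe>>1)&0xf = 0xf  ←
seq:1 @ bit 0 → (0xbabe>>0)&0x1 = 0x0

15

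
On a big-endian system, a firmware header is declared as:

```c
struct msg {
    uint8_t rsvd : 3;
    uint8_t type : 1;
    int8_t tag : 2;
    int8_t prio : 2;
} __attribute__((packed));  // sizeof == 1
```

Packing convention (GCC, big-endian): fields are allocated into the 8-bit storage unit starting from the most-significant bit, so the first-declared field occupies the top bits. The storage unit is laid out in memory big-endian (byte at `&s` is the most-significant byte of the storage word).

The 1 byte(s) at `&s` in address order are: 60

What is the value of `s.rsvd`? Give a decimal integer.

3

[0]=0x60 (big-endian) → word 0x60
rsvd:3 @ bit 5 → (0x60>>5)&0x7 = 0x3  ←
type:1 @ bit 4 → (0x60>>4)&0x1 = 0x0
tag:2 @ bit 2 → (0x60>>2)&0x3 = 0x0
prio:2 @ bit 0 → (0x60>>0)&0x3 = 0x0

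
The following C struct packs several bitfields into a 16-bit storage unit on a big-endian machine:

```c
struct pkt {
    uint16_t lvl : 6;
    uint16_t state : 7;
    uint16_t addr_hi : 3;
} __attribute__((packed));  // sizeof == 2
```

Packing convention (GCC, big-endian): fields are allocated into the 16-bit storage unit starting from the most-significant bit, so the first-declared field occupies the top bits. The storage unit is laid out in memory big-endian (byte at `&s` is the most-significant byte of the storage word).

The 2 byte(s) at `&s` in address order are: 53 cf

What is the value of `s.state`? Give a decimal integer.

[0]=0x53 [1]=0xcf (big-endian) → word 0x53cf
lvl:6 @ bit 10 → (0x53cf>>10)&0x3f = 0x14
state:7 @ bit 3 → (0x53cf>>3)&0x7f = 0x79  ←
addr_hi:3 @ bit 0 → (0x53cf>>0)&0x7 = 0x7

121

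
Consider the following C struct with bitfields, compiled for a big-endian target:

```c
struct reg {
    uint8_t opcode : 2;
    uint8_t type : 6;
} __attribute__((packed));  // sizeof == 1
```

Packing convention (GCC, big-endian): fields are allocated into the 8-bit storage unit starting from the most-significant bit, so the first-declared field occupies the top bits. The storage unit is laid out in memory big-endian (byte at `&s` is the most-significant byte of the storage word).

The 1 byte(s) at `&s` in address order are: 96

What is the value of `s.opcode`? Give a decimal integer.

2

[0]=0x96 (big-endian) → word 0x96
opcode [6+:2] = (word>>6) & 0x3 = 2  ←
type [0+:6] = (word>>0) & 0x3f = 22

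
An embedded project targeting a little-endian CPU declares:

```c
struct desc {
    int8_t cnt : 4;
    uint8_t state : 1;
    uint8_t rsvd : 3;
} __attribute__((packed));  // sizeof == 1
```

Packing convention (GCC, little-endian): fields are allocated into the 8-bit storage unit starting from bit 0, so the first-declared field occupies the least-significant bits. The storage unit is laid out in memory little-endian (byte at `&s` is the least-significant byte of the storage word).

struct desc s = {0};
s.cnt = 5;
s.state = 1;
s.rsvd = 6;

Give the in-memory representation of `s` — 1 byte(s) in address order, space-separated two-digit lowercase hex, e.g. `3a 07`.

d5

cnt (4b) val=5 bits=0x5 at bit 0: 0x05
state (1b) val=1 bits=0x1 at bit 4: 0x15
rsvd (3b) val=6 bits=0x6 at bit 5: 0xd5
word = 0xd5 → little-endian bytes:
  [0]=0xd5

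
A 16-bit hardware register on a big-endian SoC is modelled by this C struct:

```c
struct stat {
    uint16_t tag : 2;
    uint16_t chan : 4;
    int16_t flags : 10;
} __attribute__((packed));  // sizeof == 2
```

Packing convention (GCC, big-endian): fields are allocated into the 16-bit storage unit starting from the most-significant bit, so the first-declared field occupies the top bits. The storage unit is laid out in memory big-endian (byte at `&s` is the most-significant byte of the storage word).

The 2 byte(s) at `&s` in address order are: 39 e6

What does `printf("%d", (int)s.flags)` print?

[0]=0x39 [1]=0xe6 (big-endian) → word 0x39e6
tag:2 @ bit 14 → (0x39e6>>14)&0x3 = 0x0
chan:4 @ bit 10 → (0x39e6>>10)&0xf = 0xe
flags:10 @ bit 0 → (0x39e6>>0)&0x3ff = 0x1e6  ←
flags signed 10b, MSB=0: value = 486

486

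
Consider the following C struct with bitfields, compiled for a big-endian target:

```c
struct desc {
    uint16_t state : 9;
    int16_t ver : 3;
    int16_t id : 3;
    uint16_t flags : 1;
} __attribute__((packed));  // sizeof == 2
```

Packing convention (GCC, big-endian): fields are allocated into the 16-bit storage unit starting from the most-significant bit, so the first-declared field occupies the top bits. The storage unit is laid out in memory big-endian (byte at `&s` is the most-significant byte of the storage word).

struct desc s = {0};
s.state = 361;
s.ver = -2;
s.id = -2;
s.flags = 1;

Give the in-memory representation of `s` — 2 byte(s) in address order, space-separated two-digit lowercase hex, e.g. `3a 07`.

b4 ed

state (9b) val=361 bits=0x169 at bit 7: 0xb480
ver (3b) val=-2 bits=0x6 at bit 4: 0xb4e0
id (3b) val=-2 bits=0x6 at bit 1: 0xb4ec
flags (1b) val=1 bits=0x1 at bit 0: 0xb4ed
word = 0xb4ed → big-endian bytes:
  [0]=0xb4  [1]=0xed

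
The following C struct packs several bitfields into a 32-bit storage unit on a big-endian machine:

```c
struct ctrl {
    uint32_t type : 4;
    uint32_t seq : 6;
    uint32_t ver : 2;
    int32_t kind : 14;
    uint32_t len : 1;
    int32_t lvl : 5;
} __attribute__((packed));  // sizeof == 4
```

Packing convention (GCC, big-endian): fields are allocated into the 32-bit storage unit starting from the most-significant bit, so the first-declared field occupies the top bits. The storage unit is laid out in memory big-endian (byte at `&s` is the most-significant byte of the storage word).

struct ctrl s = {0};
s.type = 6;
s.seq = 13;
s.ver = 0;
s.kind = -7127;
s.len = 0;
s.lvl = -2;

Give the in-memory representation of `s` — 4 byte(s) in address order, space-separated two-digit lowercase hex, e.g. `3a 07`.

63 49 0a 5e

type (4b) val=6 bits=0x6 at bit 28: 0x60000000
seq (6b) val=13 bits=0xd at bit 22: 0x63400000
ver (2b) val=0 bits=0x0 at bit 20: 0x63400000
kind (14b) val=-7127 bits=0x2429 at bit 6: 0x63490a40
len (1b) val=0 bits=0x0 at bit 5: 0x63490a40
lvl (5b) val=-2 bits=0x1e at bit 0: 0x63490a5e
word = 0x63490a5e → big-endian bytes:
  [0]=0x63  [1]=0x49  [2]=0x0a  [3]=0x5e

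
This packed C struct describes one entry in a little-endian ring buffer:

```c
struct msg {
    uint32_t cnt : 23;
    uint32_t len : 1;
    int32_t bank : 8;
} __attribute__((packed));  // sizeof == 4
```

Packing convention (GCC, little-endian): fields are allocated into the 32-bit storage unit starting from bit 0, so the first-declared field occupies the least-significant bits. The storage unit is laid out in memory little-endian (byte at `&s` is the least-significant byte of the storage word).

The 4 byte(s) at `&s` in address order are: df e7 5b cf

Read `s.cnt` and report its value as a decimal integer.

[0]=0xdf [1]=0xe7 [2]=0x5b [3]=0xcf (little-endian) → word 0xcf5be7df
cnt [0+:23] = (word>>0) & 0x7fffff = 6023135  ←
len [23+:1] = (word>>23) & 0x1 = 0
bank [24+:8] = (word>>24) & 0xff = 207

6023135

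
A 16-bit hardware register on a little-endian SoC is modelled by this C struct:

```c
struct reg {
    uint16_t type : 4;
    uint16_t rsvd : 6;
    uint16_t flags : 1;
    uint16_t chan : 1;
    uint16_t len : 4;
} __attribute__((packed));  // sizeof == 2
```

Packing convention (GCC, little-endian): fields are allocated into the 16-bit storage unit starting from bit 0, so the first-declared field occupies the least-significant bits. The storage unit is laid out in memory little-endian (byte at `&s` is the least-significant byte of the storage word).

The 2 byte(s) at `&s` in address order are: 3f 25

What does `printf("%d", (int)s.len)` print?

[0]=0x3f [1]=0x25 (little-endian) → word 0x253f
type [0+:4] = (word>>0) & 0xf = 15
rsvd [4+:6] = (word>>4) & 0x3f = 19
flags [10+:1] = (word>>10) & 0x1 = 1
chan [11+:1] = (word>>11) & 0x1 = 0
len [12+:4] = (word>>12) & 0xf = 2  ←

2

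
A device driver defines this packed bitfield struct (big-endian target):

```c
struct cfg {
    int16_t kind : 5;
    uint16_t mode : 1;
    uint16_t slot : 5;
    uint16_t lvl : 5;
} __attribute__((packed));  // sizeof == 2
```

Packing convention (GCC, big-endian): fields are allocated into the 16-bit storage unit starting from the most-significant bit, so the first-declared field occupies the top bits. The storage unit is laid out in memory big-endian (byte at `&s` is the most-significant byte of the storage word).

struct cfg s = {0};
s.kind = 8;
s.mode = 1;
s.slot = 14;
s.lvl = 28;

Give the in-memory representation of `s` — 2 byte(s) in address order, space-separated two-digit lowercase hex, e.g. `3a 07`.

45 dc

kind:5 = 8 → 0x8 << 11 → word 0x4000
mode:1 = 1 → 0x1 << 10 → word 0x4400
slot:5 = 14 → 0xe << 5 → word 0x45c0
lvl:5 = 28 → 0x1c << 0 → word 0x45dc
word = 0x45dc → big-endian bytes:
  [0]=0x45  [1]=0xdc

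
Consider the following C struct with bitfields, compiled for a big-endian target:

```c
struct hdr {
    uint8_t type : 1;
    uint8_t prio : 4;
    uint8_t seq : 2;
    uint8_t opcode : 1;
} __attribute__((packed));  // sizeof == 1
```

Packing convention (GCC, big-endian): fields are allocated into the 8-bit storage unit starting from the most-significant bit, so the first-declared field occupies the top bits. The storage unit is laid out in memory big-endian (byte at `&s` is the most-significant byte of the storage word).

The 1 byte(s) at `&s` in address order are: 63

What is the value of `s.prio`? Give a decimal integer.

12

[0]=0x63 (big-endian) → word 0x63
type:1 @ bit 7 → (0x63>>7)&0x1 = 0x0
prio:4 @ bit 3 → (0x63>>3)&0xf = 0xc  ←
seq:2 @ bit 1 → (0x63>>1)&0x3 = 0x1
opcode:1 @ bit 0 → (0x63>>0)&0x1 = 0x1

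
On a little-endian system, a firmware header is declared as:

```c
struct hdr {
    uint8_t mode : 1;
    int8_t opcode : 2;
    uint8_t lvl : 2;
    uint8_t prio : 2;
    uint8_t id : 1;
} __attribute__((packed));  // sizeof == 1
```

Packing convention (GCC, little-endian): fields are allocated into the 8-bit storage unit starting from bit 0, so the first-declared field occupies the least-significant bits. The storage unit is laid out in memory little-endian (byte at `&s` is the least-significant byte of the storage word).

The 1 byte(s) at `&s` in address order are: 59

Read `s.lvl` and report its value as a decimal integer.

[0]=0x59 (little-endian) → word 0x59
mode:1 @ bit 0 → (0x59>>0)&0x1 = 0x1
opcode:2 @ bit 1 → (0x59>>1)&0x3 = 0x0
lvl:2 @ bit 3 → (0x59>>3)&0x3 = 0x3  ←
prio:2 @ bit 5 → (0x59>>5)&0x3 = 0x2
id:1 @ bit 7 → (0x59>>7)&0x1 = 0x0

3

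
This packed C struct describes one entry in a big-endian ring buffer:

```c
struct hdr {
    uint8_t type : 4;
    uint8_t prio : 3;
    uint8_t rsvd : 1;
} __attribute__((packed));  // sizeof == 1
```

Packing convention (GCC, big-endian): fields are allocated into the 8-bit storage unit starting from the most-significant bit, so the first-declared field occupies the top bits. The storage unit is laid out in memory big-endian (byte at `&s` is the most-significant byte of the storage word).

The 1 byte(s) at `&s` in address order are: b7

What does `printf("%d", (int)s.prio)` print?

[0]=0xb7 (big-endian) → word 0xb7
type [4+:4] = (word>>4) & 0xf = 11
prio [1+:3] = (word>>1) & 0x7 = 3  ←
rsvd [0+:1] = (word>>0) & 0x1 = 1

3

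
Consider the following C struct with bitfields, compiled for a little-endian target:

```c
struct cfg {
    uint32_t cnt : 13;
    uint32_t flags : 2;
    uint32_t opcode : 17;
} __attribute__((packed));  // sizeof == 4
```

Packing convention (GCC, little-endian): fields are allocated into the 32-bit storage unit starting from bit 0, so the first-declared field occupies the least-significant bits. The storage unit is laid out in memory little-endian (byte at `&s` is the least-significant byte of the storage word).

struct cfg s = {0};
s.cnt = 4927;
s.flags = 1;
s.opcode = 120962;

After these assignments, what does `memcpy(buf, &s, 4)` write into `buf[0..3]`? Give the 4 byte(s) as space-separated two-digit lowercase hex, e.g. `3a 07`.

cnt:13 = 4927 → 0x133f << 0 → word 0x0000133f
flags:2 = 1 → 0x1 << 13 → word 0x0000333f
opcode:17 = 120962 → 0x1d882 << 15 → word 0xec41333f
word = 0xec41333f → little-endian bytes:
  [0]=0x3f  [1]=0x33  [2]=0x41  [3]=0xec

3f 33 41 ec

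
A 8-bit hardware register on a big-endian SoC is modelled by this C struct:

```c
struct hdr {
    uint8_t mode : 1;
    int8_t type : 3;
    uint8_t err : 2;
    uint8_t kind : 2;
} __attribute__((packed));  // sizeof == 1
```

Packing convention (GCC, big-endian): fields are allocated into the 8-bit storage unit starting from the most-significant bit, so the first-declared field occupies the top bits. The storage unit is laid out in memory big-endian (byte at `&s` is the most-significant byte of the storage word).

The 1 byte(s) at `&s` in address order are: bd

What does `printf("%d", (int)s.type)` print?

[0]=0xbd (big-endian) → word 0xbd
mode [7+:1] = (word>>7) & 0x1 = 1
type [4+:3] = (word>>4) & 0x7 = 3  ←
err [2+:2] = (word>>2) & 0x3 = 3
kind [0+:2] = (word>>0) & 0x3 = 1
type signed 3b, MSB=0: value = 3

3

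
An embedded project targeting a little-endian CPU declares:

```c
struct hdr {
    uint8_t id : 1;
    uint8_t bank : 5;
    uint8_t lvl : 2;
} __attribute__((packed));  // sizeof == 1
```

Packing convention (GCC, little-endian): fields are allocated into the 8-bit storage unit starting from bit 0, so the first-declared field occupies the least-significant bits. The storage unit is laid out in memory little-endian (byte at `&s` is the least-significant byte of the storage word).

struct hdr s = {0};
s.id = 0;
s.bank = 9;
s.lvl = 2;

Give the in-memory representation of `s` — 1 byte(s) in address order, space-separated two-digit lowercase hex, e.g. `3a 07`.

id:1 = 0 → 0x0 << 0 → word 0x00
bank:5 = 9 → 0x9 << 1 → word 0x12
lvl:2 = 2 → 0x2 << 6 → word 0x92
word = 0x92 → little-endian bytes:
  [0]=0x92

92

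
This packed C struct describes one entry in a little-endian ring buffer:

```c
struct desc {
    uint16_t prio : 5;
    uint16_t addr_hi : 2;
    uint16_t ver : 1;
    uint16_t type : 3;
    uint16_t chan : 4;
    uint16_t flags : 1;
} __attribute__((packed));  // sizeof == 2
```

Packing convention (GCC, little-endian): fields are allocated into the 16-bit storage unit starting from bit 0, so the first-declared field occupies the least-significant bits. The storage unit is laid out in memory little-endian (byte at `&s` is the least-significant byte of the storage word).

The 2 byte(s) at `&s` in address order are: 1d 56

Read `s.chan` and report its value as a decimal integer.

10

[0]=0x1d [1]=0x56 (little-endian) → word 0x561d
prio:5 @ bit 0 → (0x561d>>0)&0x1f = 0x1d
addr_hi:2 @ bit 5 → (0x561d>>5)&0x3 = 0x0
ver:1 @ bit 7 → (0x561d>>7)&0x1 = 0x0
type:3 @ bit 8 → (0x561d>>8)&0x7 = 0x6
chan:4 @ bit 11 → (0x561d>>11)&0xf = 0xa  ←
flags:1 @ bit 15 → (0x561d>>15)&0x1 = 0x0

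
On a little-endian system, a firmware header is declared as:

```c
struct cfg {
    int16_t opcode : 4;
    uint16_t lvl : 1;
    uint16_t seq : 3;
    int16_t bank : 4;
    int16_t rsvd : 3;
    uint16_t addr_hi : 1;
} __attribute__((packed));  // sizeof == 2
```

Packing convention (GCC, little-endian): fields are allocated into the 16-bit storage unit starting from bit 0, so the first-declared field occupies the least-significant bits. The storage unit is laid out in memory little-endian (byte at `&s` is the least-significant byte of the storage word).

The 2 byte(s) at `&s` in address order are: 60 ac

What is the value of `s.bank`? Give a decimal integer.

-4

[0]=0x60 [1]=0xac (little-endian) → word 0xac60
opcode [0+:4] = (word>>0) & 0xf = 0
lvl [4+:1] = (word>>4) & 0x1 = 0
seq [5+:3] = (word>>5) & 0x7 = 3
bank [8+:4] = (word>>8) & 0xf = 12  ←
rsvd [12+:3] = (word>>12) & 0x7 = 2
addr_hi [15+:1] = (word>>15) & 0x1 = 1
bank signed 4b, MSB=1: 12 - 16 = -4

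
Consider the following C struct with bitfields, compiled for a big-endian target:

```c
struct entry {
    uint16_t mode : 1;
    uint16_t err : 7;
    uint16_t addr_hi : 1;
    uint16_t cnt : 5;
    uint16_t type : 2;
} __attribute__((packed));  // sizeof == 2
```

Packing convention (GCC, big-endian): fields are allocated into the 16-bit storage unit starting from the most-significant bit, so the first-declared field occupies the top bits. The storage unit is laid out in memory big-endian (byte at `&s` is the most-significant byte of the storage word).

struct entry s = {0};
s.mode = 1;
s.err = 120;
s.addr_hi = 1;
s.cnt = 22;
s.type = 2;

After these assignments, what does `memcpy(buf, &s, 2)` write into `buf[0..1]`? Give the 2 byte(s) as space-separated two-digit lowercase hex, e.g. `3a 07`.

f8 da

[15+:1] mode=1 & 0x1 = 0x1; word=0x8000
[8+:7] err=120 & 0x7f = 0x78; word=0xf800
[7+:1] addr_hi=1 & 0x1 = 0x1; word=0xf880
[2+:5] cnt=22 & 0x1f = 0x16; word=0xf8d8
[0+:2] type=2 & 0x3 = 0x2; word=0xf8da
word = 0xf8da → big-endian bytes:
  [0]=0xf8  [1]=0xda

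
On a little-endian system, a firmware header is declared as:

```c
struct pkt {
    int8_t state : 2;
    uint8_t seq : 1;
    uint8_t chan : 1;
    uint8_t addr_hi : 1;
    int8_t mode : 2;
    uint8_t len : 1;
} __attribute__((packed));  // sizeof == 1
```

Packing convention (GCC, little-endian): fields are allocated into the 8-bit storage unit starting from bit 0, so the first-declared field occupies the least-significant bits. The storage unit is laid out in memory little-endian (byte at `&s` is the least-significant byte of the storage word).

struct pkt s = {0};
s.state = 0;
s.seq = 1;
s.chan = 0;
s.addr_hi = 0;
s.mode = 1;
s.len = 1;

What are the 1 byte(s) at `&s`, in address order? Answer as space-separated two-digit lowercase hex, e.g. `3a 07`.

state (2b) val=0 bits=0x0 at bit 0: 0x00
seq (1b) val=1 bits=0x1 at bit 2: 0x04
chan (1b) val=0 bits=0x0 at bit 3: 0x04
addr_hi (1b) val=0 bits=0x0 at bit 4: 0x04
mode (2b) val=1 bits=0x1 at bit 5: 0x24
len (1b) val=1 bits=0x1 at bit 7: 0xa4
word = 0xa4 → little-endian bytes:
  [0]=0xa4

a4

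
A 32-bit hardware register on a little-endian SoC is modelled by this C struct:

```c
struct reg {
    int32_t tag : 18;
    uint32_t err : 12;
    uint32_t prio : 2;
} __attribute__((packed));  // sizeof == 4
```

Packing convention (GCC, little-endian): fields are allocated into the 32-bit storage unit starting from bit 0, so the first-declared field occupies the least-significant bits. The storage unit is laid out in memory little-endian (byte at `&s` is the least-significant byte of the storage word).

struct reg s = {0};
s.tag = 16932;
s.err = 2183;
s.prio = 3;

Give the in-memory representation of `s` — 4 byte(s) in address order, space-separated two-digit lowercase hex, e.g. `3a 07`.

24 42 1c e2

[0+:18] tag=16932 & 0x3ffff = 0x4224; word=0x00004224
[18+:12] err=2183 & 0xfff = 0x887; word=0x221c4224
[30+:2] prio=3 & 0x3 = 0x3; word=0xe21c4224
word = 0xe21c4224 → little-endian bytes:
  [0]=0x24  [1]=0x42  [2]=0x1c  [3]=0xe2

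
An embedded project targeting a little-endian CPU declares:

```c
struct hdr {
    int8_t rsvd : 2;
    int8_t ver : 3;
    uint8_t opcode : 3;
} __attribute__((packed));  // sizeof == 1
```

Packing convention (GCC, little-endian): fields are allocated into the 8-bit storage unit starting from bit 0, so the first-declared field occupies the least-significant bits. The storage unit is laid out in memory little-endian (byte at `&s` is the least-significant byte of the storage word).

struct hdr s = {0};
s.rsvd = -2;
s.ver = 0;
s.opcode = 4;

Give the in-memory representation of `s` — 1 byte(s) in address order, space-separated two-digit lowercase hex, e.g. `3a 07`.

82

rsvd:2 = -2 → 0x2 << 0 → word 0x02
ver:3 = 0 → 0x0 << 2 → word 0x02
opcode:3 = 4 → 0x4 << 5 → word 0x82
word = 0x82 → little-endian bytes:
  [0]=0x82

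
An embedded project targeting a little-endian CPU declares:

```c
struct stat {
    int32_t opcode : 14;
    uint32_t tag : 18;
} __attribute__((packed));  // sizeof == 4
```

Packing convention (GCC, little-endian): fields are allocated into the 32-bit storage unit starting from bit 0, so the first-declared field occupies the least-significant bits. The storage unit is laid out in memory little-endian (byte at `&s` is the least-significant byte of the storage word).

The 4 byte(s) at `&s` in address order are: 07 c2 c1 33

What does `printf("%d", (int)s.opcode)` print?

519

[0]=0x07 [1]=0xc2 [2]=0xc1 [3]=0x33 (little-endian) → word 0x33c1c207
opcode:14 @ bit 0 → (0x33c1c207>>0)&0x3fff = 0x207  ←
tag:18 @ bit 14 → (0x33c1c207>>14)&0x3ffff = 0xcf07
opcode signed 14b, MSB=0: value = 519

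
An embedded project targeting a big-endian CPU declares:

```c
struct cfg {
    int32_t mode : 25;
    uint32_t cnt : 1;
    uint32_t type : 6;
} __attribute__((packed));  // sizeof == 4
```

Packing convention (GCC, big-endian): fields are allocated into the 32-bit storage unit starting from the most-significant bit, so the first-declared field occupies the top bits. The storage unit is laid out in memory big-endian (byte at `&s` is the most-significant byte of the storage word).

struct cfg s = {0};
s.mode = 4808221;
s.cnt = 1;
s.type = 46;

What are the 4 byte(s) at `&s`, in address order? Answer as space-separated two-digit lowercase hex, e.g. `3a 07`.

24 af 0e ee

[7+:25] mode=4808221 & 0x1ffffff = 0x495e1d; word=0x24af0e80
[6+:1] cnt=1 & 0x1 = 0x1; word=0x24af0ec0
[0+:6] type=46 & 0x3f = 0x2e; word=0x24af0eee
word = 0x24af0eee → big-endian bytes:
  [0]=0x24  [1]=0xaf  [2]=0x0e  [3]=0xee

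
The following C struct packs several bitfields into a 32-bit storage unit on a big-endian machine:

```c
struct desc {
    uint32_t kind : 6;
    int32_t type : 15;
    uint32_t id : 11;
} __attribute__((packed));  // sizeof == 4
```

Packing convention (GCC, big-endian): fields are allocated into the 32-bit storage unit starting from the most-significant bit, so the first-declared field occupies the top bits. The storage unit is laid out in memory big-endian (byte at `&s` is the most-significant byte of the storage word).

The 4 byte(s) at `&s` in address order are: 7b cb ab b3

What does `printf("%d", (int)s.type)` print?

[0]=0x7b [1]=0xcb [2]=0xab [3]=0xb3 (big-endian) → word 0x7bcbabb3
kind [26+:6] = (word>>26) & 0x3f = 30
type [11+:15] = (word>>11) & 0x7fff = 31093  ←
id [0+:11] = (word>>0) & 0x7ff = 947
type signed 15b, MSB=1: 31093 - 32768 = -1675

-1675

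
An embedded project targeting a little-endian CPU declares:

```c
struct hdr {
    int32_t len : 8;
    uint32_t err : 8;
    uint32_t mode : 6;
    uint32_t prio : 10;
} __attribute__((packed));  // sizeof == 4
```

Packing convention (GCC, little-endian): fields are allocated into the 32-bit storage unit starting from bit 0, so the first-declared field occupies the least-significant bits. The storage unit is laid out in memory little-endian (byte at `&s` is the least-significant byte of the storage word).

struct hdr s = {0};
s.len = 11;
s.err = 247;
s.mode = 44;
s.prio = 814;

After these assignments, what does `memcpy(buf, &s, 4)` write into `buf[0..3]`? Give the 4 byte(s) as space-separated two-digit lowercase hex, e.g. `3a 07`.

0b f7 ac cb

len (8b) val=11 bits=0xb at bit 0: 0x0000000b
err (8b) val=247 bits=0xf7 at bit 8: 0x0000f70b
mode (6b) val=44 bits=0x2c at bit 16: 0x002cf70b
prio (10b) val=814 bits=0x32e at bit 22: 0xcbacf70b
word = 0xcbacf70b → little-endian bytes:
  [0]=0x0b  [1]=0xf7  [2]=0xac  [3]=0xcb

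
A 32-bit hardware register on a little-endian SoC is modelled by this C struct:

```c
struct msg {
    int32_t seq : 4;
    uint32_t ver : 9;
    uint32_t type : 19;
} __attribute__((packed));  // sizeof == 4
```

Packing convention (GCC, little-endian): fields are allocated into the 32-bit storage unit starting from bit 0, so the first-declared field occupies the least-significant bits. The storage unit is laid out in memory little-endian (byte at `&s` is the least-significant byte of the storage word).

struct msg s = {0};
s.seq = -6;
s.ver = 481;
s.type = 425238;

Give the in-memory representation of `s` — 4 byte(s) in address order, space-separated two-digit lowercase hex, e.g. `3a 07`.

seq (4b) val=-6 bits=0xa at bit 0: 0x0000000a
ver (9b) val=481 bits=0x1e1 at bit 4: 0x00001e1a
type (19b) val=425238 bits=0x67d16 at bit 13: 0xcfa2de1a
word = 0xcfa2de1a → little-endian bytes:
  [0]=0x1a  [1]=0xde  [2]=0xa2  [3]=0xcf

1a de a2 cf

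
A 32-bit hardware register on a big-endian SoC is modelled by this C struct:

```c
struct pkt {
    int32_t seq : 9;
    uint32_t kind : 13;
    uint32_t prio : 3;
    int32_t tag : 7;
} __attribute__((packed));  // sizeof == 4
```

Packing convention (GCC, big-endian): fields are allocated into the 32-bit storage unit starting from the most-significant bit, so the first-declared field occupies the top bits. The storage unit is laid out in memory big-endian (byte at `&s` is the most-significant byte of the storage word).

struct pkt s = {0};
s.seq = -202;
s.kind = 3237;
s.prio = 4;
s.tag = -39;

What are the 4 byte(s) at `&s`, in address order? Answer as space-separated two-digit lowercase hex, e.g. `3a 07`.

9b 32 96 59

seq (9b) val=-202 bits=0x136 at bit 23: 0x9b000000
kind (13b) val=3237 bits=0xca5 at bit 10: 0x9b329400
prio (3b) val=4 bits=0x4 at bit 7: 0x9b329600
tag (7b) val=-39 bits=0x59 at bit 0: 0x9b329659
word = 0x9b329659 → big-endian bytes:
  [0]=0x9b  [1]=0x32  [2]=0x96  [3]=0x59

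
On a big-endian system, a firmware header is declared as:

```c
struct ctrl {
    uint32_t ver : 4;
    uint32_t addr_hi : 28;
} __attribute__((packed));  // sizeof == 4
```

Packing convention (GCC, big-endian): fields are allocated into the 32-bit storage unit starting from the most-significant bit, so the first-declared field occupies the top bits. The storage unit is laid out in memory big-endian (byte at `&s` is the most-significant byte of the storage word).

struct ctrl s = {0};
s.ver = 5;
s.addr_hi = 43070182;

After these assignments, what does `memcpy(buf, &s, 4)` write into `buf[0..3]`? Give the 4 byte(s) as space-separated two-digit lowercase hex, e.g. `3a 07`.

ver:4 = 5 → 0x5 << 28 → word 0x50000000
addr_hi:28 = 43070182 → 0x29132e6 << 0 → word 0x529132e6
word = 0x529132e6 → big-endian bytes:
  [0]=0x52  [1]=0x91  [2]=0x32  [3]=0xe6

52 91 32 e6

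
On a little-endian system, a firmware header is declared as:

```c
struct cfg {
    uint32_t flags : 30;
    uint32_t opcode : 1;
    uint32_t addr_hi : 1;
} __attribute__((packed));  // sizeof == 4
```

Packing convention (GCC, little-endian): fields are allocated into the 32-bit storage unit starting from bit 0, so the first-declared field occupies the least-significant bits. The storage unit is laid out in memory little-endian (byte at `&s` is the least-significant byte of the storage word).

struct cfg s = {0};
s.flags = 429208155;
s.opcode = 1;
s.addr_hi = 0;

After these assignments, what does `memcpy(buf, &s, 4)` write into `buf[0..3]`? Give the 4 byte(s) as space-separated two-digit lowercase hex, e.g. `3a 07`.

[0+:30] flags=429208155 & 0x3fffffff = 0x1995325b; word=0x1995325b
[30+:1] opcode=1 & 0x1 = 0x1; word=0x5995325b
[31+:1] addr_hi=0 & 0x1 = 0x0; word=0x5995325b
word = 0x5995325b → little-endian bytes:
  [0]=0x5b  [1]=0x32  [2]=0x95  [3]=0x59

5b 32 95 59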